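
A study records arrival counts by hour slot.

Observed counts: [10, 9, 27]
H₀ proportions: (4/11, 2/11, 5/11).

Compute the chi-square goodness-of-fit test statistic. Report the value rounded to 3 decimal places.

n = 46; E_i = n·p_i = [16.73, 8.36, 20.91]
χ² = (10−16.73)²/16.73 + (9−8.36)²/8.36 + (27−20.91)²/20.91 = 4.5283
df = 2

test statistic = 4.528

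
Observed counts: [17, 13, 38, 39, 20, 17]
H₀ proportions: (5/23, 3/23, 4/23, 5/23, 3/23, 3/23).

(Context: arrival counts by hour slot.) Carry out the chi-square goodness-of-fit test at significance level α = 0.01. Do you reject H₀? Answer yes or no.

reject H₀: yes

n = 144; E_i = n·p_i = [31.30, 18.78, 25.04, 31.30, 18.78, 18.78]
χ² = (17−31.30)²/31.30 + (13−18.78)²/18.78 + (38−25.04)²/25.04 + (39−31.30)²/31.30 + (20−18.78)²/18.78 + (17−18.78)²/18.78 = 17.1597
df = 5
p-value (upper-tail) = 0.00421
At α=0.01: p < α → reject H₀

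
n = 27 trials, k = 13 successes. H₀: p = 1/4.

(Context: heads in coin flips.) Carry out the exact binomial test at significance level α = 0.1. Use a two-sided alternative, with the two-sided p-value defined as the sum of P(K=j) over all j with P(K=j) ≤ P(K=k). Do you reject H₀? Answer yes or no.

Exact binomial: n=27, k=13, p₀=1/4=0.2500
P(X=j) = C(n,j)·p₀^j·(1−p₀)^(n−j); p = Σ P(X=j) over j with P(X=j) ≤ P(X=13)
p-value (two-sided) = 0.01201
At α=0.1: p < α → reject H₀

reject H₀: yes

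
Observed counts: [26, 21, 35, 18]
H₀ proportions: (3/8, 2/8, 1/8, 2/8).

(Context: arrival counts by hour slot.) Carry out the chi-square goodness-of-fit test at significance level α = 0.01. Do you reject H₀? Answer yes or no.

n = 100; E_i = n·p_i = [37.50, 25.00, 12.50, 25.00]
χ² = (26−37.50)²/37.50 + (21−25.00)²/25.00 + (35−12.50)²/12.50 + (18−25.00)²/25.00 = 46.6267
df = 3
p-value (upper-tail) = 0.00000
At α=0.01: p < α → reject H₀

reject H₀: yes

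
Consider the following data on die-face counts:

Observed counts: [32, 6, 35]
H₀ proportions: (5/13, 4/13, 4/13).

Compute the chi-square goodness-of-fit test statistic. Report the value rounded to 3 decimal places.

n = 73; E_i = n·p_i = [28.08, 22.46, 22.46]
χ² = (32−28.08)²/28.08 + (6−22.46)²/22.46 + (35−22.46)²/22.46 = 19.6116
df = 2

test statistic = 19.612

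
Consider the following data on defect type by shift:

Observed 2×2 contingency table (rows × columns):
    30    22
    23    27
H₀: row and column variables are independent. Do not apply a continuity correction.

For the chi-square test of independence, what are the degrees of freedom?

df = (r−1)(c−1) = (2−1)·(2−1) = 1

degrees of freedom = 1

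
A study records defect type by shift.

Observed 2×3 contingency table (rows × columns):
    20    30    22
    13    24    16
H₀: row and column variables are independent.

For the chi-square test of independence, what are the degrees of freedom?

df = (r−1)(c−1) = (2−1)·(3−1) = 2

degrees of freedom = 2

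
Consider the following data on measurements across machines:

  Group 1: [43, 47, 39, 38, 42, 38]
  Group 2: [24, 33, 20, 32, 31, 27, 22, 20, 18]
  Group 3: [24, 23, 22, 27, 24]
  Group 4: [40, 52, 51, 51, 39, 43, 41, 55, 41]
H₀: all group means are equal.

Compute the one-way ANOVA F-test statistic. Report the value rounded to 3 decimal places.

Group means [41.17, 25.22, 24.00, 45.89], grand mean 34.724
SSB = Σnᵢ(x̄ᵢ−x̄)² = 2758.515; SSW = ΣΣ(x−x̄ᵢ)² = 649.278
MSB = 2758.515/3 = 919.5051; MSW = 649.278/25 = 25.9711
F = MSB/MSW = 35.4049
df = (3, 25)

test statistic = 35.405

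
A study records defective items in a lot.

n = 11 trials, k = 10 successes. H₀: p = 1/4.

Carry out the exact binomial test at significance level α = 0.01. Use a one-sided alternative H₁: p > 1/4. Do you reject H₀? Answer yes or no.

Exact binomial: n=11, k=10, p₀=1/4=0.2500
P(X≥10) from Σ C(n,i)·p₀^i·(1−p₀)^(n−i)
p-value (one-sided, H₁ greater) = 0.00001
At α=0.01: p < α → reject H₀

reject H₀: yes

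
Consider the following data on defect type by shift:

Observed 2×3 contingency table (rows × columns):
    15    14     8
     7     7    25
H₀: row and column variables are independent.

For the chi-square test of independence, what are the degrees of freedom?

df = (r−1)(c−1) = (2−1)·(3−1) = 2

degrees of freedom = 2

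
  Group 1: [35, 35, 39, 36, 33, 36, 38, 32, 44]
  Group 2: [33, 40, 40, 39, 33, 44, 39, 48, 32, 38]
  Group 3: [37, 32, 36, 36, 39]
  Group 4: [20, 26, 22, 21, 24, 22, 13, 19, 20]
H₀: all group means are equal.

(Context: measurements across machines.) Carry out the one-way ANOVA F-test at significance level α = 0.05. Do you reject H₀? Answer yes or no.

reject H₀: yes

Group means [36.44, 38.60, 36.00, 20.78], grand mean 32.758
SSB = Σnᵢ(x̄ᵢ−x̄)² = 1807.883; SSW = ΣΣ(x−x̄ᵢ)² = 462.178
MSB = 1807.883/3 = 602.6276; MSW = 462.178/29 = 15.9372
F = MSB/MSW = 37.8127
df = (3, 29)
p-value (upper-tail) = 0.00000
At α=0.05: p < α → reject H₀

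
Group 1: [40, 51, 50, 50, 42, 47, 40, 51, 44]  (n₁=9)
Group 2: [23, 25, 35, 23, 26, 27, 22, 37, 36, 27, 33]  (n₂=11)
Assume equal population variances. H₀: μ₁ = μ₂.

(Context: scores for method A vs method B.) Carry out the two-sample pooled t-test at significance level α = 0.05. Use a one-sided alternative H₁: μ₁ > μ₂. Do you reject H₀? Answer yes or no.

x̄₁=46.111, s₁=4.676, n₁=9
x̄₂=28.545, s₂=5.628, n₂=11
s_p² = [8·4.676² + 10·5.628²]/18 = 27.3120
SE = √(s_p²·(1/9+1/11)) = 2.3490
t = (46.111−28.545)/2.3490 = 7.4781
df = 18
p-value (one-sided, H₁ greater) = 0.00000
At α=0.05: p < α → reject H₀

reject H₀: yes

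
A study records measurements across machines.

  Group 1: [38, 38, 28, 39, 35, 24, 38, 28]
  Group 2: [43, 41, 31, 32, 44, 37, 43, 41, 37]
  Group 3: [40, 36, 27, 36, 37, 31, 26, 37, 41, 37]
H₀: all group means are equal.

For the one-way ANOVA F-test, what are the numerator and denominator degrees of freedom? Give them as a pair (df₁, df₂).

degrees of freedom = [2, 24]

k = 3 groups, N = 27 total
df = (k−1, N−k) = (3−1, 27−3) = (2, 24)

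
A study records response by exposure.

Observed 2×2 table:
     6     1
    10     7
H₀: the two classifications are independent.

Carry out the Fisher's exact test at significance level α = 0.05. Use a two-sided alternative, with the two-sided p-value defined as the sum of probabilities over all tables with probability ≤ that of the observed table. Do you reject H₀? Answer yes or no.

Margins: r₁=7, r₂=17, c₁=16, c₂=8, n=24
p_obs = C(7,6)·C(17,10)/C(24,16); sum pmf over tables with pmf ≤ p_obs
p-value (two-sided) = 0.35215
At α=0.05: p ≥ α → fail to reject H₀

reject H₀: no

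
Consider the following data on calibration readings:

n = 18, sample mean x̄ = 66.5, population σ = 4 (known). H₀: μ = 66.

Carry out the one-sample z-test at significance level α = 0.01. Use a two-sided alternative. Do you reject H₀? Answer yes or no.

SE = σ/√n = 4/√18 = 0.9428
z = (x̄−μ₀)/SE = (66.5−66)/0.9428 = 0.5303
p-value (two-sided) = 0.59588
At α=0.01: p ≥ α → fail to reject H₀

reject H₀: no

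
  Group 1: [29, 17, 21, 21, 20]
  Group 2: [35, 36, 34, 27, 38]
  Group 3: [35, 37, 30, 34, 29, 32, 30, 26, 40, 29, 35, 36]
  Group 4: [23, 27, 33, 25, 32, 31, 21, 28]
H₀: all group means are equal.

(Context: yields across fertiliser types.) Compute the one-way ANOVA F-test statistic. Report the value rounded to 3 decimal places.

Group means [21.60, 34.00, 32.75, 27.50], grand mean 29.700
SSB = Σnᵢ(x̄ᵢ−x̄)² = 570.850; SSW = ΣΣ(x−x̄ᵢ)² = 463.450
MSB = 570.850/3 = 190.2833; MSW = 463.450/26 = 17.8250
F = MSB/MSW = 10.6751
df = (3, 26)

test statistic = 10.675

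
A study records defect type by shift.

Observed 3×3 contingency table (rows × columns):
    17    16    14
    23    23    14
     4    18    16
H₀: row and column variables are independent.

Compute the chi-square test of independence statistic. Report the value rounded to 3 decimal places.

test statistic = 10.389

Row totals [47, 60, 38], col totals [44, 57, 44], n=145
χ² = (17−14.26)²/14.26 + (16−18.48)²/18.48 + (14−14.26)²/14.26 + (23−18.21)²/18.21 + (23−23.59)²/23.59 + (14−18.21)²/18.21 + (4−11.53)²/11.53 + (18−14.94)²/14.94 + (16−11.53)²/11.53 = 10.3889
df = 4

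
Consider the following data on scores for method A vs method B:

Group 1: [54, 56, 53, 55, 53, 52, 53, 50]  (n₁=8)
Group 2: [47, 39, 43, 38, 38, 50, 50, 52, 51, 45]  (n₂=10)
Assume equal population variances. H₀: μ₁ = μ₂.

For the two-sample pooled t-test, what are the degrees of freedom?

df = n₁ + n₂ − 2 = 8 + 10 − 2 = 16

degrees of freedom = 16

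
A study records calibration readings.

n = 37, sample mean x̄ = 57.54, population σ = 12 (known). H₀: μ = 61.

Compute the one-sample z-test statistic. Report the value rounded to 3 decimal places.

test statistic = -1.754

SE = σ/√n = 12/√37 = 1.9728
z = (x̄−μ₀)/SE = (57.54−61)/1.9728 = -1.7539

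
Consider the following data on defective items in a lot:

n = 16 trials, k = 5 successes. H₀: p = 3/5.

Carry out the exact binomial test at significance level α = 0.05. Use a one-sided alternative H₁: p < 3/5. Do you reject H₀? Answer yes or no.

reject H₀: yes

Exact binomial: n=16, k=5, p₀=3/5=0.6000
P(X≤5) from Σ C(n,i)·p₀^i·(1−p₀)^(n−i)
p-value (one-sided, H₁ less) = 0.01914
At α=0.05: p < α → reject H₀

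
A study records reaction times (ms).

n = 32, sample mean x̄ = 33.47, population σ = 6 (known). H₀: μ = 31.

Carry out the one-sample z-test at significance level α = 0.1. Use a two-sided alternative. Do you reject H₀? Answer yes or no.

reject H₀: yes

SE = σ/√n = 6/√32 = 1.0607
z = (x̄−μ₀)/SE = (33.47−31)/1.0607 = 2.3287
p-value (two-sided) = 0.01987
At α=0.1: p < α → reject H₀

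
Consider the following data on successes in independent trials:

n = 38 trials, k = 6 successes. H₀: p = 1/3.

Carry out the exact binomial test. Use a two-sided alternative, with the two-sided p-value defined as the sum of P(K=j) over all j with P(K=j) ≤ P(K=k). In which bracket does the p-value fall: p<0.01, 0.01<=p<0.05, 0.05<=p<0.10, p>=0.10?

p-value bracket: 0.01<=p<0.05

Exact binomial: n=38, k=6, p₀=1/3=0.3333
P(X=j) = C(n,j)·p₀^j·(1−p₀)^(n−j); p = Σ P(X=j) over j with P(X=j) ≤ P(X=6)
p-value (two-sided) = 0.02409
→ bracket: 0.01<=p<0.05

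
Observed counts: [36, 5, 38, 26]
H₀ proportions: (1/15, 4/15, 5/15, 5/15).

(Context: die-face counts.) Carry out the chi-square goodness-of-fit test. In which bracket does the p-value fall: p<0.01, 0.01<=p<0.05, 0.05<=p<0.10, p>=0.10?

n = 105; E_i = n·p_i = [7.00, 28.00, 35.00, 35.00]
χ² = (36−7.00)²/7.00 + (5−28.00)²/28.00 + (38−35.00)²/35.00 + (26−35.00)²/35.00 = 141.6071
df = 3
p-value (upper-tail) = 0.00000
→ bracket: p<0.01

p-value bracket: p<0.01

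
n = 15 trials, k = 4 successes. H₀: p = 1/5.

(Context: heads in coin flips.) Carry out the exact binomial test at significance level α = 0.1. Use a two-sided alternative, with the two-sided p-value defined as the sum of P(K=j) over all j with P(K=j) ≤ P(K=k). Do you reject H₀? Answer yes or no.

Exact binomial: n=15, k=4, p₀=1/5=0.2000
P(X=j) = C(n,j)·p₀^j·(1−p₀)^(n−j); p = Σ P(X=j) over j with P(X=j) ≤ P(X=4)
p-value (two-sided) = 0.51896
At α=0.1: p ≥ α → fail to reject H₀

reject H₀: no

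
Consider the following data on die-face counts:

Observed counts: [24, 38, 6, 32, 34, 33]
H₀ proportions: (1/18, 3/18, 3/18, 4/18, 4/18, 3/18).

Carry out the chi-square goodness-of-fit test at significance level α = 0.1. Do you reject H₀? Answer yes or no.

reject H₀: yes

n = 167; E_i = n·p_i = [9.28, 27.83, 27.83, 37.11, 37.11, 27.83]
χ² = (24−9.28)²/9.28 + (38−27.83)²/27.83 + (6−27.83)²/27.83 + (32−37.11)²/37.11 + (34−37.11)²/37.11 + (33−27.83)²/27.83 = 46.1257
df = 5
p-value (upper-tail) = 0.00000
At α=0.1: p < α → reject H₀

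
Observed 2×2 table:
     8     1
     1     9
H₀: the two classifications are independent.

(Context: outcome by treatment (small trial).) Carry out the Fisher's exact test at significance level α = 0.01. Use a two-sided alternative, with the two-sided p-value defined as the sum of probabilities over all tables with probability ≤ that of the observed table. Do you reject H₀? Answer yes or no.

reject H₀: yes

Margins: r₁=9, r₂=10, c₁=9, c₂=10, n=19
p_obs = C(9,8)·C(10,1)/C(19,9); sum pmf over tables with pmf ≤ p_obs
p-value (two-sided) = 0.00109
At α=0.01: p < α → reject H₀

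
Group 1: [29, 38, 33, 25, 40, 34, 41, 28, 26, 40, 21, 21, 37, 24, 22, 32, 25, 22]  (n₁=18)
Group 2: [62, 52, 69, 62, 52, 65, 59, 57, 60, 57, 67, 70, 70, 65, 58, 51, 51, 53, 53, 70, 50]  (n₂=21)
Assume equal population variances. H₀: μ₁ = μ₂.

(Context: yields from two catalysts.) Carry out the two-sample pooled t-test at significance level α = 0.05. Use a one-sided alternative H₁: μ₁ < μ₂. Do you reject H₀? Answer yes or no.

reject H₀: yes

x̄₁=29.889, s₁=7.112, n₁=18
x̄₂=59.667, s₂=7.059, n₂=21
s_p² = [17·7.112² + 20·7.059²]/37 = 50.1742
SE = √(s_p²·(1/18+1/21)) = 2.2752
t = (29.889−59.667)/2.2752 = -13.0878
df = 37
p-value (one-sided, H₁ less) = 0.00000
At α=0.05: p < α → reject H₀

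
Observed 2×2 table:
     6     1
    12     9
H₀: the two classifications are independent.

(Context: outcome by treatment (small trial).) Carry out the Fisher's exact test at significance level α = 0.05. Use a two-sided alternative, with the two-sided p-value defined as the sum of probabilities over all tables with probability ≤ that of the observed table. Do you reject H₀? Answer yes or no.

reject H₀: no

Margins: r₁=7, r₂=21, c₁=18, c₂=10, n=28
p_obs = C(7,6)·C(21,12)/C(28,18); sum pmf over tables with pmf ≤ p_obs
p-value (two-sided) = 0.36424
At α=0.05: p ≥ α → fail to reject H₀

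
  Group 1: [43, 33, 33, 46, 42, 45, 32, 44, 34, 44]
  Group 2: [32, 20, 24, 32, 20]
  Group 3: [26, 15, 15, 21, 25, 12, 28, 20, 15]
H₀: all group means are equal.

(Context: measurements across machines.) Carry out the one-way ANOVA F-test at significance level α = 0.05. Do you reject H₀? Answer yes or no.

Group means [39.60, 25.60, 19.67], grand mean 29.208
SSB = Σnᵢ(x̄ᵢ−x̄)² = 1964.358; SSW = ΣΣ(x−x̄ᵢ)² = 713.600
MSB = 1964.358/2 = 982.1792; MSW = 713.600/21 = 33.9810
F = MSB/MSW = 28.9038
df = (2, 21)
p-value (upper-tail) = 0.00000
At α=0.05: p < α → reject H₀

reject H₀: yes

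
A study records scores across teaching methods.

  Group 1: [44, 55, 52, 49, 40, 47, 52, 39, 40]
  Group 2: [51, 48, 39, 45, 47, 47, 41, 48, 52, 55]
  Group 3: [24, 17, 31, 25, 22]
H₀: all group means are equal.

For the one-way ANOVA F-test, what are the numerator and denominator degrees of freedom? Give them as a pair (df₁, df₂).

degrees of freedom = [2, 21]

k = 3 groups, N = 24 total
df = (k−1, N−k) = (3−1, 24−3) = (2, 21)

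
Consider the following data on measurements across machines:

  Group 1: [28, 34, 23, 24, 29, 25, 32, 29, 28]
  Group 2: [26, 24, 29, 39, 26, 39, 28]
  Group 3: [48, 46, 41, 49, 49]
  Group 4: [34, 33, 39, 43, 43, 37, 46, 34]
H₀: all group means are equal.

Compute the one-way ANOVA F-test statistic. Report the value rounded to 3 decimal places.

test statistic = 20.770

Group means [28.00, 30.14, 46.60, 38.62], grand mean 34.655
SSB = Σnᵢ(x̄ᵢ−x̄)² = 1380.620; SSW = ΣΣ(x−x̄ᵢ)² = 553.932
MSB = 1380.620/3 = 460.2065; MSW = 553.932/25 = 22.1573
F = MSB/MSW = 20.7700
df = (3, 25)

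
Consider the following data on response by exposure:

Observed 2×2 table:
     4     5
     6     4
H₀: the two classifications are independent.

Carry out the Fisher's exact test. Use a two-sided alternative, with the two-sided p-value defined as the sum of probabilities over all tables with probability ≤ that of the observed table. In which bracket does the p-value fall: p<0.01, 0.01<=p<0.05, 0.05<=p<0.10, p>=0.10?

p-value bracket: p>=0.10

Margins: r₁=9, r₂=10, c₁=10, c₂=9, n=19
p_obs = C(9,4)·C(10,6)/C(19,10); sum pmf over tables with pmf ≤ p_obs
p-value (two-sided) = 0.65628
→ bracket: p>=0.10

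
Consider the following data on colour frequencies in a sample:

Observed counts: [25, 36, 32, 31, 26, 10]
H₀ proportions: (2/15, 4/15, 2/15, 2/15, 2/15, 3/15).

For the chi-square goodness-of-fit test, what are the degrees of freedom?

df = k − 1 = 6 − 1 = 5

degrees of freedom = 5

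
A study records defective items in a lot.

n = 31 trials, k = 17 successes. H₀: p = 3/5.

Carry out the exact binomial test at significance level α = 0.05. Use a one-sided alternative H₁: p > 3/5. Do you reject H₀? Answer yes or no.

reject H₀: no

Exact binomial: n=31, k=17, p₀=3/5=0.6000
P(X≥17) from Σ C(n,i)·p₀^i·(1−p₀)^(n−i)
p-value (one-sided, H₁ greater) = 0.78058
At α=0.05: p ≥ α → fail to reject H₀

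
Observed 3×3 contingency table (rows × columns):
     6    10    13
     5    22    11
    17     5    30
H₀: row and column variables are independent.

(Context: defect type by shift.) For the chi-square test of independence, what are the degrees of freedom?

degrees of freedom = 4

df = (r−1)(c−1) = (3−1)·(3−1) = 4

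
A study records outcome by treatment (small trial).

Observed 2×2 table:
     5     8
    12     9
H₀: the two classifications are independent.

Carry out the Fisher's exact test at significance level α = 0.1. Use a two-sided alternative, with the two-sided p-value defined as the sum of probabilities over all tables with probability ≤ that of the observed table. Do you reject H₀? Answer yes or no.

Margins: r₁=13, r₂=21, c₁=17, c₂=17, n=34
p_obs = C(13,5)·C(21,12)/C(34,17); sum pmf over tables with pmf ≤ p_obs
p-value (two-sided) = 0.48127
At α=0.1: p ≥ α → fail to reject H₀

reject H₀: no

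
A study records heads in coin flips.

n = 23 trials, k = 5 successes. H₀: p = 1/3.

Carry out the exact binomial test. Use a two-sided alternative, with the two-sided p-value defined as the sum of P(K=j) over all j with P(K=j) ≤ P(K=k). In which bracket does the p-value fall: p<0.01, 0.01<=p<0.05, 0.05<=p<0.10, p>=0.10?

Exact binomial: n=23, k=5, p₀=1/3=0.3333
P(X=j) = C(n,j)·p₀^j·(1−p₀)^(n−j); p = Σ P(X=j) over j with P(X=j) ≤ P(X=5)
p-value (two-sided) = 0.27636
→ bracket: p>=0.10

p-value bracket: p>=0.10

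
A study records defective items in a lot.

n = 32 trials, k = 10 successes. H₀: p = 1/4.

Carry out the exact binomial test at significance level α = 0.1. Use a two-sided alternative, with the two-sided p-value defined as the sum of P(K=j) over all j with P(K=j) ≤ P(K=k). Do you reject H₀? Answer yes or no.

Exact binomial: n=32, k=10, p₀=1/4=0.2500
P(X=j) = C(n,j)·p₀^j·(1−p₀)^(n−j); p = Σ P(X=j) over j with P(X=j) ≤ P(X=10)
p-value (two-sided) = 0.41634
At α=0.1: p ≥ α → fail to reject H₀

reject H₀: no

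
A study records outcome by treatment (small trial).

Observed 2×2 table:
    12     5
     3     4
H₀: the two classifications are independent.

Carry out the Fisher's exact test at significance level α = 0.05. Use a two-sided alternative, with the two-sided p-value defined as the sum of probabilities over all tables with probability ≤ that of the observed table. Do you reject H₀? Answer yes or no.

reject H₀: no

Margins: r₁=17, r₂=7, c₁=15, c₂=9, n=24
p_obs = C(17,12)·C(7,3)/C(24,15); sum pmf over tables with pmf ≤ p_obs
p-value (two-sided) = 0.35636
At α=0.05: p ≥ α → fail to reject H₀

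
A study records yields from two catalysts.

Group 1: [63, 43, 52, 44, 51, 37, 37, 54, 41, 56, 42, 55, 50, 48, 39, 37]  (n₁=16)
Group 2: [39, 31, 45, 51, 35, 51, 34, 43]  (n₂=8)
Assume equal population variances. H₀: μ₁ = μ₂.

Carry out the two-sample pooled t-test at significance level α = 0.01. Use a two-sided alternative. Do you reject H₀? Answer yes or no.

reject H₀: no

x̄₁=46.812, s₁=7.960, n₁=16
x̄₂=41.125, s₂=7.643, n₂=8
s_p² = [15·7.960² + 7·7.643²]/22 = 61.7869
SE = √(s_p²·(1/16+1/8)) = 3.4037
t = (46.812−41.125)/3.4037 = 1.6710
df = 22
p-value (two-sided) = 0.10889
At α=0.01: p ≥ α → fail to reject H₀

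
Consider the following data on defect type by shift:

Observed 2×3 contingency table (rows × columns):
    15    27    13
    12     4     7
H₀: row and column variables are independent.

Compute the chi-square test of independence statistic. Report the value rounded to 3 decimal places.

Row totals [55, 23], col totals [27, 31, 20], n=78
χ² = (15−19.04)²/19.04 + (27−21.86)²/21.86 + (13−14.10)²/14.10 + (12−7.96)²/7.96 + (4−9.14)²/9.14 + (7−5.90)²/5.90 = 7.2980
df = 2

test statistic = 7.298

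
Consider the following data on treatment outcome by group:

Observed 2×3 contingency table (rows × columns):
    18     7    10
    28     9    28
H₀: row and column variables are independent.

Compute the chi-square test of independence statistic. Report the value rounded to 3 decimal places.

test statistic = 2.143

Row totals [35, 65], col totals [46, 16, 38], n=100
χ² = (18−16.10)²/16.10 + (7−5.60)²/5.60 + (10−13.30)²/13.30 + (28−29.90)²/29.90 + (9−10.40)²/10.40 + (28−24.70)²/24.70 = 2.1431
df = 2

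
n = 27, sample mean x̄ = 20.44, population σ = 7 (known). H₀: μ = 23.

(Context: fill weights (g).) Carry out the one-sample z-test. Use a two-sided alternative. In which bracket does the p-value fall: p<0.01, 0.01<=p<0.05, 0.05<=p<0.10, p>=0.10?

p-value bracket: 0.05<=p<0.10

SE = σ/√n = 7/√27 = 1.3472
z = (x̄−μ₀)/SE = (20.44−23)/1.3472 = -1.9003
p-value (two-sided) = 0.05739
→ bracket: 0.05<=p<0.10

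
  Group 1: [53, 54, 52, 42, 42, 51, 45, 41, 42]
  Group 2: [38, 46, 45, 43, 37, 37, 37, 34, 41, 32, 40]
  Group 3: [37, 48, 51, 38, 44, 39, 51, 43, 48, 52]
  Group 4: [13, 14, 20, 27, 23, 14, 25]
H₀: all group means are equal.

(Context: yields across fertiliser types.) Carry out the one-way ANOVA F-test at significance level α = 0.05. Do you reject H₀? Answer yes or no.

reject H₀: yes

Group means [46.89, 39.09, 45.10, 19.43], grand mean 38.892
SSB = Σnᵢ(x̄ᵢ−x̄)² = 3613.155; SSW = ΣΣ(x−x̄ᵢ)² = 928.412
MSB = 3613.155/3 = 1204.3851; MSW = 928.412/33 = 28.1337
F = MSB/MSW = 42.8093
df = (3, 33)
p-value (upper-tail) = 0.00000
At α=0.05: p < α → reject H₀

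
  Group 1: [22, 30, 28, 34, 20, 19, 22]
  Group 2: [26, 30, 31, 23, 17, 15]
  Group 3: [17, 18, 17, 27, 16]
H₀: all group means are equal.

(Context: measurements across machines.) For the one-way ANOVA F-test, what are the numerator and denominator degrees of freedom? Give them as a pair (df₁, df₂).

degrees of freedom = [2, 15]

k = 3 groups, N = 18 total
df = (k−1, N−k) = (3−1, 18−3) = (2, 15)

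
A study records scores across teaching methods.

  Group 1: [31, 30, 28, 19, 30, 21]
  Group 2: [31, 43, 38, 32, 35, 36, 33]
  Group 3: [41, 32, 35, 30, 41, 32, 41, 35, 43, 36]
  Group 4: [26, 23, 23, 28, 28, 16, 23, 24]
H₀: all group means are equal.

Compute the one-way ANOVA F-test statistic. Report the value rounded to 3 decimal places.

Group means [26.50, 35.43, 36.60, 23.88], grand mean 31.097
SSB = Σnᵢ(x̄ᵢ−x̄)² = 978.220; SSW = ΣΣ(x−x̄ᵢ)² = 528.489
MSB = 978.220/3 = 326.0735; MSW = 528.489/27 = 19.5737
F = MSB/MSW = 16.6588
df = (3, 27)

test statistic = 16.659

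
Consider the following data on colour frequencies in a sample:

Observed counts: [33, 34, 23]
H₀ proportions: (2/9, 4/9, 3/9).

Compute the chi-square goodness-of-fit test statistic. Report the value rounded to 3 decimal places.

n = 90; E_i = n·p_i = [20.00, 40.00, 30.00]
χ² = (33−20.00)²/20.00 + (34−40.00)²/40.00 + (23−30.00)²/30.00 = 10.9833
df = 2

test statistic = 10.983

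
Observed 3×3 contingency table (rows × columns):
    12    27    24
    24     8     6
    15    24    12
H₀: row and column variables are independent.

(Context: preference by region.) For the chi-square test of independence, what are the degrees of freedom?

degrees of freedom = 4

df = (r−1)(c−1) = (3−1)·(3−1) = 4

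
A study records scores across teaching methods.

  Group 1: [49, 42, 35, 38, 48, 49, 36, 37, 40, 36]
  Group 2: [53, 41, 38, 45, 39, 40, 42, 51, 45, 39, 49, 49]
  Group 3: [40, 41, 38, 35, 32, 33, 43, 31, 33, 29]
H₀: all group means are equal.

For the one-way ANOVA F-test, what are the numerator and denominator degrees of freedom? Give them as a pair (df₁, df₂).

degrees of freedom = [2, 29]

k = 3 groups, N = 32 total
df = (k−1, N−k) = (3−1, 32−3) = (2, 29)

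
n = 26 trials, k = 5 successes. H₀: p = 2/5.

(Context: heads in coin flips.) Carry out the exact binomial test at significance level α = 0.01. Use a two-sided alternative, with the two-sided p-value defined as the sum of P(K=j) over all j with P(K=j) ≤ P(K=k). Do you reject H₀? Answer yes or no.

Exact binomial: n=26, k=5, p₀=2/5=0.4000
P(X=j) = C(n,j)·p₀^j·(1−p₀)^(n−j); p = Σ P(X=j) over j with P(X=j) ≤ P(X=5)
p-value (two-sided) = 0.04306
At α=0.01: p ≥ α → fail to reject H₀

reject H₀: no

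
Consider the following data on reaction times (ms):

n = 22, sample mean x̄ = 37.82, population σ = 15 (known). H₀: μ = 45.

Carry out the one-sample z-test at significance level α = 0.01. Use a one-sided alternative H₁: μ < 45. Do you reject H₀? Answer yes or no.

reject H₀: no

SE = σ/√n = 15/√22 = 3.1980
z = (x̄−μ₀)/SE = (37.82−45)/3.1980 = -2.2451
p-value (one-sided, H₁ less) = 0.01238
At α=0.01: p ≥ α → fail to reject H₀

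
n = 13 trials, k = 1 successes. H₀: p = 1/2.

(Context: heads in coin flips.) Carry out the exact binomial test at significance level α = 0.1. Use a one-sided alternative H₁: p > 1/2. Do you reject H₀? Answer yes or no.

reject H₀: no

Exact binomial: n=13, k=1, p₀=1/2=0.5000
P(X≥1) from Σ C(n,i)·p₀^i·(1−p₀)^(n−i)
p-value (one-sided, H₁ greater) = 0.99988
At α=0.1: p ≥ α → fail to reject H₀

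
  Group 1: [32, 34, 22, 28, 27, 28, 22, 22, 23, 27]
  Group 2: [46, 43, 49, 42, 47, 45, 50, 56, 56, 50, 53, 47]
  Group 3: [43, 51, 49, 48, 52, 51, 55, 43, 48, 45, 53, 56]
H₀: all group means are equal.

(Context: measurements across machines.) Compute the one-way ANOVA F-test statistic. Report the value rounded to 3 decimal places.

Group means [26.50, 48.67, 49.50], grand mean 42.441
SSB = Σnᵢ(x̄ᵢ−x̄)² = 3604.216; SSW = ΣΣ(x−x̄ᵢ)² = 602.167
MSB = 3604.216/2 = 1802.1078; MSW = 602.167/31 = 19.4247
F = MSB/MSW = 92.7739
df = (2, 31)

test statistic = 92.774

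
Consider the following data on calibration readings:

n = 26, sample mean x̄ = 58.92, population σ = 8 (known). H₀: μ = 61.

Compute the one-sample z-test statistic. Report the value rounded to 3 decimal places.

test statistic = -1.326

SE = σ/√n = 8/√26 = 1.5689
z = (x̄−μ₀)/SE = (58.92−61)/1.5689 = -1.3257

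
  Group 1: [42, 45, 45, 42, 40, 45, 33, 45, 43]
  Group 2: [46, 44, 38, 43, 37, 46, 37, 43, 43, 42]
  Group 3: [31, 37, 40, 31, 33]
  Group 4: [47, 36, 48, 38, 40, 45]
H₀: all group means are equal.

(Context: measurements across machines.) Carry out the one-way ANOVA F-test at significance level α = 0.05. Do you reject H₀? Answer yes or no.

reject H₀: yes

Group means [42.22, 41.90, 34.40, 42.33], grand mean 40.833
SSB = Σnᵢ(x̄ᵢ−x̄)² = 249.178; SSW = ΣΣ(x−x̄ᵢ)² = 414.989
MSB = 249.178/3 = 83.0593; MSW = 414.989/26 = 15.9611
F = MSB/MSW = 5.2039
df = (3, 26)
p-value (upper-tail) = 0.00599
At α=0.05: p < α → reject H₀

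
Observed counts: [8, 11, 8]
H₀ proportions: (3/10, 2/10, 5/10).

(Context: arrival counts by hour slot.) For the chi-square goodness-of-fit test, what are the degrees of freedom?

df = k − 1 = 3 − 1 = 2

degrees of freedom = 2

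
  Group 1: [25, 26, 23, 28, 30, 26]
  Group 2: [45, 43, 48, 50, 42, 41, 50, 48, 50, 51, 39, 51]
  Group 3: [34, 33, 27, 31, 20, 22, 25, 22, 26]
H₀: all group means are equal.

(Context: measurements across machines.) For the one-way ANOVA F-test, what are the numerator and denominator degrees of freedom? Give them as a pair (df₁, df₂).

k = 3 groups, N = 27 total
df = (k−1, N−k) = (3−1, 27−3) = (2, 24)

degrees of freedom = [2, 24]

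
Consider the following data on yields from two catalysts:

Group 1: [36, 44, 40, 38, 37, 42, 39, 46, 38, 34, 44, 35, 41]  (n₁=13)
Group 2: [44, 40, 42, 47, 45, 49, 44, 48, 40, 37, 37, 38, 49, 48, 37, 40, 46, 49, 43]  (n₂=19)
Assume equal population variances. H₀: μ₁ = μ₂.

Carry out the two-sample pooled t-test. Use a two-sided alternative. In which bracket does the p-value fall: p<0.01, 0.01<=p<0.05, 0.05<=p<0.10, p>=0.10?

p-value bracket: 0.01<=p<0.05

x̄₁=39.538, s₁=3.711, n₁=13
x̄₂=43.316, s₂=4.398, n₂=19
s_p² = [12·3.711² + 18·4.398²]/30 = 17.1112
SE = √(s_p²·(1/13+1/19)) = 1.4889
t = (39.538−43.316)/1.4889 = -2.5370
df = 30
p-value (two-sided) = 0.01662
→ bracket: 0.01<=p<0.05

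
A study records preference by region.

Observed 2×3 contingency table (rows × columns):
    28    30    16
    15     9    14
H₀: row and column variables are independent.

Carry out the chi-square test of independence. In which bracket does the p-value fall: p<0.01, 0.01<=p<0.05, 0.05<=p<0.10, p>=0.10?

p-value bracket: p>=0.10

Row totals [74, 38], col totals [43, 39, 30], n=112
χ² = (28−28.41)²/28.41 + (30−25.77)²/25.77 + (16−19.82)²/19.82 + (15−14.59)²/14.59 + (9−13.23)²/13.23 + (14−10.18)²/10.18 = 4.2376
df = 2
p-value (upper-tail) = 0.12017
→ bracket: p>=0.10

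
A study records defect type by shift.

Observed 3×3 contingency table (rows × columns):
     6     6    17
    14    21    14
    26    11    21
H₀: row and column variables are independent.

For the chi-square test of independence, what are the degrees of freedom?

degrees of freedom = 4

df = (r−1)(c−1) = (3−1)·(3−1) = 4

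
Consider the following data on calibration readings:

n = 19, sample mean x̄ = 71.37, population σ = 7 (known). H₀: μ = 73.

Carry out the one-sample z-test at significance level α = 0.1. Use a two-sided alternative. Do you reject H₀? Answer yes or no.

reject H₀: no

SE = σ/√n = 7/√19 = 1.6059
z = (x̄−μ₀)/SE = (71.37−73)/1.6059 = -1.0150
p-value (two-sided) = 0.31011
At α=0.1: p ≥ α → fail to reject H₀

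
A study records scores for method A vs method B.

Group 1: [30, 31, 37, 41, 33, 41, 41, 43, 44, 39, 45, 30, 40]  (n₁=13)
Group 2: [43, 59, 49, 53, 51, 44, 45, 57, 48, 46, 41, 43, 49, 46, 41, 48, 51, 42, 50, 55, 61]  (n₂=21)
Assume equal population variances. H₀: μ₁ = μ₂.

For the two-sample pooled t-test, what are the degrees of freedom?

df = n₁ + n₂ − 2 = 13 + 21 − 2 = 32

degrees of freedom = 32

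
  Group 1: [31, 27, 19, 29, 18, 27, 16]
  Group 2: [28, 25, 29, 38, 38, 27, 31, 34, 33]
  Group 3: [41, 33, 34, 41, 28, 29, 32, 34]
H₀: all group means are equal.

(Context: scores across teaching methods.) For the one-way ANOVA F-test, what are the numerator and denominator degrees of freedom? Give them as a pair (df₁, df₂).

degrees of freedom = [2, 21]

k = 3 groups, N = 24 total
df = (k−1, N−k) = (3−1, 24−3) = (2, 21)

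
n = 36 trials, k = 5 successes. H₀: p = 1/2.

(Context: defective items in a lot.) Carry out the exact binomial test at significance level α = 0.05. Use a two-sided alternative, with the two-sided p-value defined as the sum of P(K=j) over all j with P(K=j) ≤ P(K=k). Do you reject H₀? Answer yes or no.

reject H₀: yes

Exact binomial: n=36, k=5, p₀=1/2=0.5000
P(X=j) = C(n,j)·p₀^j·(1−p₀)^(n−j); p = Σ P(X=j) over j with P(X=j) ≤ P(X=5)
p-value (two-sided) = 0.00001
At α=0.05: p < α → reject H₀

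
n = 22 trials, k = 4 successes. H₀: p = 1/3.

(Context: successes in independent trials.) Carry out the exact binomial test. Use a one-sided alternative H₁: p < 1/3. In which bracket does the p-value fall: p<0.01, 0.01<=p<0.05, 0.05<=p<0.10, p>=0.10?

Exact binomial: n=22, k=4, p₀=1/3=0.3333
P(X≤4) from Σ C(n,i)·p₀^i·(1−p₀)^(n−i)
p-value (one-sided, H₁ less) = 0.09616
→ bracket: 0.05<=p<0.10

p-value bracket: 0.05<=p<0.10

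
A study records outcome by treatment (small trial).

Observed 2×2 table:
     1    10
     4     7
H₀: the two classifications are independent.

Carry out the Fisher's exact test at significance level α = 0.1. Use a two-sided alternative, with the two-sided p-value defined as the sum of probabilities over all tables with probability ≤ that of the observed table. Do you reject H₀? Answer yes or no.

reject H₀: no

Margins: r₁=11, r₂=11, c₁=5, c₂=17, n=22
p_obs = C(11,1)·C(11,4)/C(22,5); sum pmf over tables with pmf ≤ p_obs
p-value (two-sided) = 0.31078
At α=0.1: p ≥ α → fail to reject H₀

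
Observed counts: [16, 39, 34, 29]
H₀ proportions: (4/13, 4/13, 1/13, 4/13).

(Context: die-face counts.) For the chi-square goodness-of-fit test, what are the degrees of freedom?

df = k − 1 = 4 − 1 = 3

degrees of freedom = 3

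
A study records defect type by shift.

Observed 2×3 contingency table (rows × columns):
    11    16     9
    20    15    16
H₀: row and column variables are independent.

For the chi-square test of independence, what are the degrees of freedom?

df = (r−1)(c−1) = (2−1)·(3−1) = 2

degrees of freedom = 2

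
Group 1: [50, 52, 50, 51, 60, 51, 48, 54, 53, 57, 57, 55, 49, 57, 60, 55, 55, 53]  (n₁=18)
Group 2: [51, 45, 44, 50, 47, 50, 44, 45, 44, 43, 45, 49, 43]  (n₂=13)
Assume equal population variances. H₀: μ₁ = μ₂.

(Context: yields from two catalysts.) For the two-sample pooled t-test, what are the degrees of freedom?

degrees of freedom = 29

df = n₁ + n₂ − 2 = 18 + 13 − 2 = 29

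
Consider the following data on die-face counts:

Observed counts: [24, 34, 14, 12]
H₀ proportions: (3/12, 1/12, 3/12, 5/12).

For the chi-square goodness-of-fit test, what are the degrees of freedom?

df = k − 1 = 4 − 1 = 3

degrees of freedom = 3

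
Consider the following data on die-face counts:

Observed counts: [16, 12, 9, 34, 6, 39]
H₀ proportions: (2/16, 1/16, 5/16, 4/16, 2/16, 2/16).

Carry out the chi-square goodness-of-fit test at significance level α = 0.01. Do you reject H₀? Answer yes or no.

reject H₀: yes

n = 116; E_i = n·p_i = [14.50, 7.25, 36.25, 29.00, 14.50, 14.50]
χ² = (16−14.50)²/14.50 + (12−7.25)²/7.25 + (9−36.25)²/36.25 + (34−29.00)²/29.00 + (6−14.50)²/14.50 + (39−14.50)²/14.50 = 70.9931
df = 5
p-value (upper-tail) = 0.00000
At α=0.01: p < α → reject H₀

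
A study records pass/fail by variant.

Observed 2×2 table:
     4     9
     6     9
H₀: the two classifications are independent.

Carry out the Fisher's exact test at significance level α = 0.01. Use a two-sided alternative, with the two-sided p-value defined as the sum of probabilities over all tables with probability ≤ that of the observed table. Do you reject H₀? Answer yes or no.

Margins: r₁=13, r₂=15, c₁=10, c₂=18, n=28
p_obs = C(13,4)·C(15,6)/C(28,10); sum pmf over tables with pmf ≤ p_obs
p-value (two-sided) = 0.70549
At α=0.01: p ≥ α → fail to reject H₀

reject H₀: no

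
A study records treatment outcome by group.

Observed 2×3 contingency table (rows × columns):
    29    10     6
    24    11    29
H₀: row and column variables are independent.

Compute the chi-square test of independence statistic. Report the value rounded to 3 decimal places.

Row totals [45, 64], col totals [53, 21, 35], n=109
χ² = (29−21.88)²/21.88 + (10−8.67)²/8.67 + (6−14.45)²/14.45 + (24−31.12)²/31.12 + (11−12.33)²/12.33 + (29−20.55)²/20.55 = 12.7078
df = 2

test statistic = 12.708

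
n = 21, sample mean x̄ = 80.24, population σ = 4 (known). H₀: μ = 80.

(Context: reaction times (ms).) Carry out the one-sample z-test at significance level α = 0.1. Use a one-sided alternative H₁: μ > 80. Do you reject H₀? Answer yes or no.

SE = σ/√n = 4/√21 = 0.8729
z = (x̄−μ₀)/SE = (80.24−80)/0.8729 = 0.2750
p-value (one-sided, H₁ greater) = 0.39168
At α=0.1: p ≥ α → fail to reject H₀

reject H₀: no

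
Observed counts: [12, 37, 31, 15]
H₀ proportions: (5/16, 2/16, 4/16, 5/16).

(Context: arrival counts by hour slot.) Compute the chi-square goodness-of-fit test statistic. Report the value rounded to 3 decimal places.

n = 95; E_i = n·p_i = [29.69, 11.88, 23.75, 29.69]
χ² = (12−29.69)²/29.69 + (37−11.88)²/11.88 + (31−23.75)²/23.75 + (15−29.69)²/29.69 = 73.1768
df = 3

test statistic = 73.177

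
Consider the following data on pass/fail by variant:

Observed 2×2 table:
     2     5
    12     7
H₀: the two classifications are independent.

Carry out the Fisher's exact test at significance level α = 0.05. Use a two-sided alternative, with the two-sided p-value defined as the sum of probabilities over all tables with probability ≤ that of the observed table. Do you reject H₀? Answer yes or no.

reject H₀: no

Margins: r₁=7, r₂=19, c₁=14, c₂=12, n=26
p_obs = C(7,2)·C(19,12)/C(26,14); sum pmf over tables with pmf ≤ p_obs
p-value (two-sided) = 0.19043
At α=0.05: p ≥ α → fail to reject H₀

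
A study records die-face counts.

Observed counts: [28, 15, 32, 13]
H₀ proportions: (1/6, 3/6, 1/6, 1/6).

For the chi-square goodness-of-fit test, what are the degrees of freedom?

degrees of freedom = 3

df = k − 1 = 4 − 1 = 3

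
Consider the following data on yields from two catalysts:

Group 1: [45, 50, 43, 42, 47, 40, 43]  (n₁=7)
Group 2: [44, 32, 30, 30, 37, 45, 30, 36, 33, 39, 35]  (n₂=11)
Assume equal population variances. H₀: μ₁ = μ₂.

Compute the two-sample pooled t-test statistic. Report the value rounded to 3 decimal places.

x̄₁=44.286, s₁=3.352, n₁=7
x̄₂=35.545, s₂=5.355, n₂=11
s_p² = [6·3.352² + 10·5.355²]/16 = 22.1347
SE = √(s_p²·(1/7+1/11)) = 2.2747
t = (44.286−35.545)/2.2747 = 3.8423
df = 16

test statistic = 3.842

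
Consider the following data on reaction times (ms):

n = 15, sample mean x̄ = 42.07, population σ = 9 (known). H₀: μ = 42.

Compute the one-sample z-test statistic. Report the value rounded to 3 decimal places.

SE = σ/√n = 9/√15 = 2.3238
z = (x̄−μ₀)/SE = (42.07−42)/2.3238 = 0.0301

test statistic = 0.030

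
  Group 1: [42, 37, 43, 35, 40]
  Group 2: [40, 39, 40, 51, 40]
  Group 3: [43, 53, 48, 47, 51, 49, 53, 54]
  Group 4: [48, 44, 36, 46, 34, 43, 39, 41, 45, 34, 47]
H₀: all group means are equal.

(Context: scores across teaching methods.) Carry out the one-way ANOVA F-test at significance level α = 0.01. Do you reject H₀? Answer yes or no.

reject H₀: yes

Group means [39.40, 42.00, 49.75, 41.55], grand mean 43.517
SSB = Σnᵢ(x̄ᵢ−x̄)² = 449.814; SSW = ΣΣ(x−x̄ᵢ)² = 507.427
MSB = 449.814/3 = 149.9380; MSW = 507.427/25 = 20.2971
F = MSB/MSW = 7.3872
df = (3, 25)
p-value (upper-tail) = 0.00105
At α=0.01: p < α → reject H₀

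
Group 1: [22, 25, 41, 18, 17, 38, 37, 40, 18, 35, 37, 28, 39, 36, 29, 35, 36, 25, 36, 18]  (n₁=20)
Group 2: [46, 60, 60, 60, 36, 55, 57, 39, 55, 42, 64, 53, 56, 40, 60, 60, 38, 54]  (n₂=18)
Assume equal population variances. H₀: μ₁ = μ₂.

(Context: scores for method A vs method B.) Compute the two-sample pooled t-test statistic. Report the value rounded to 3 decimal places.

test statistic = -7.530

x̄₁=30.500, s₁=8.389, n₁=20
x̄₂=51.944, s₂=9.168, n₂=18
s_p² = [19·8.389² + 17·9.168²]/36 = 76.8318
SE = √(s_p²·(1/20+1/18)) = 2.8478
t = (30.500−51.944)/2.8478 = -7.5302
df = 36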